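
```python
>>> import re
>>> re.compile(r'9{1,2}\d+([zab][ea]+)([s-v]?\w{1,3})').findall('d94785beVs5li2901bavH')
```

[('be', 'Vs5'), ('ba', 'vH')]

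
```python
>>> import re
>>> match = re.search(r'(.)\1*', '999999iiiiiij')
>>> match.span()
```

`\1` is not a pattern — it's the concrete string captured by group 1, re-applied verbatim.
The match spans [0:6] → '999999'.

(0, 6)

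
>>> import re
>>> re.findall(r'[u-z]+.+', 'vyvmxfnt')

['vyvmxfnt']

The pattern matches one or more of a character in [u-z]; then one or more of any character.
Matches: at [0:8] → 'vyvmxfnt'.
`findall` yields the raw match text (1 of them) because the pattern has no groups.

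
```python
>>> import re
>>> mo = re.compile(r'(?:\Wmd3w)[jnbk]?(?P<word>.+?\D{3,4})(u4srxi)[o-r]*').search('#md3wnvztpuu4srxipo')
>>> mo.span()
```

Pattern: a non-word character, then the literal 'md', then the literal '3w' (non-capturing group); then optionally one of [jnbk]; then one or more of any character (lazy), then 3 to 4 of a non-digit (captured as 'word'); then the literal 'u4s', then the literal 'rxi' (captured); then zero or more of a character in [o-r].
Unlike `match`, `search` isn't anchored — it looks for the pattern anywhere in the string.
The match spans [0:19] → '#md3wnvztpuu4srxipo'.
Captured: group 1 = 'vztpu', group 2 = 'u4srxi'.

(0, 19)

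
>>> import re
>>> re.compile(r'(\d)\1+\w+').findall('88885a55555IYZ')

['8']

A backreference is literal: `\1` must see the identical characters the first group matched.
Scanning left to right: at [0:14] match '88885a55555IYZ', group 1 = '8'.
With a single group, `findall` returns only what that group captured — 1 item.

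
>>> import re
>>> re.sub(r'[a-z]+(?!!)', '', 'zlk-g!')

'-g!'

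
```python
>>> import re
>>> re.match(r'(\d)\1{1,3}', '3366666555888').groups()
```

('3',)

The match spans [0:2] → '33'.
Captured: group 1 = '3'.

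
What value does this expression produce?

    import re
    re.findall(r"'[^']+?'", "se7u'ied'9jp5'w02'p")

Matches: at [4:9] → "'ied'"; at [13:18] → "'w02'".
No capturing groups, so `findall` returns the 2 full match strings.

["'ied'", "'w02'"]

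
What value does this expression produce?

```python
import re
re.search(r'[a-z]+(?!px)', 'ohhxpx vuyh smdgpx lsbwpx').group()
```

Because the assertion is negative and zero-width, positions next to the forbidden text are skipped.
The match spans [0:6] → 'ohhxpx'.

'ohhxpx'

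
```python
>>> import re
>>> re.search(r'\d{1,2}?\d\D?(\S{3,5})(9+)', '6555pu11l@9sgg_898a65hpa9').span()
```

The match spans [1:11] → '555pu11l@9'.

(1, 11)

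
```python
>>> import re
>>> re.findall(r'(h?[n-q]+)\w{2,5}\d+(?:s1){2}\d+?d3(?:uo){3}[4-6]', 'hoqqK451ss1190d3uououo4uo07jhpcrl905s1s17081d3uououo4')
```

The pattern matches optionally the literal 'h', then one or more of a character in [n-q] (captured); then 2 to 5 of a word character, then one or more of a digit, then the literal 's1' repeated 2 times; then one or more of a digit (lazy), then the literal 'd3', then the literal 'uo' repeated 3 times; then a character in [4-6].
With a single group, `findall` returns only what that group captured — 1 item.

['hp']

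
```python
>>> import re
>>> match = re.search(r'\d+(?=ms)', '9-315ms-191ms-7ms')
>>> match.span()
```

(2, 5)

The positive lookaround only admits positions where the adjacent text matches; those characters stay outside the span.
The match spans [2:5] → '315'.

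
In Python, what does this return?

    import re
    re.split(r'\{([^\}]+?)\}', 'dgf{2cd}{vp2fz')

['dgf', '2cd', '{vp2fz']

Because the pattern has a capturing group, `split` also inserts each captured text between the pieces.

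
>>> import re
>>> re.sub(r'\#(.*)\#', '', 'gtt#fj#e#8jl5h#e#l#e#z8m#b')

'gttb'

Each match is replaced by ''.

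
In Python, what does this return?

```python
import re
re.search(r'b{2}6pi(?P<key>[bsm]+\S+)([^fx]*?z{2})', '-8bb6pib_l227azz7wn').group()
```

'bb6pib_l227azz'

The pattern matches exactly 2 of a literal 'b', then the literal '6pi'; then one or more of one of [bsm], then one or more of a non-whitespace character (captured as 'key'); then zero or more of any character except [fx] (lazy), then exactly 2 of the literal 'z' (captured).
Unlike `match`, `search` isn't anchored — it looks for the pattern anywhere in the string.
The match spans [2:16] → 'bb6pib_l227azz'.
Captured: group 1 = 'b_l227a', group 2 = 'zz'.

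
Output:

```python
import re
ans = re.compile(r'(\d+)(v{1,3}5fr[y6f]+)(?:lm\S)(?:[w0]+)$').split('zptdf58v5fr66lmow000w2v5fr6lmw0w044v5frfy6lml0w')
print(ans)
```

['zptdf58v5fr66lmow000w2v5fr6lmw0w', '044', 'v5frfy6', '']

Pattern: one or more of a digit (captured); then 1 to 3 of a literal 'v', then the literal '5fr', then one or more of one of [y6f] (captured); then the literal 'lm', then a non-whitespace character (non-capturing group); then one or more of one of [w0] (non-capturing group); then anchored at the end.
Matches to split on: at [32:47] → '044v5frfy6lml0w'.
`re.split` interleaves the captured-group text with the surrounding fragments.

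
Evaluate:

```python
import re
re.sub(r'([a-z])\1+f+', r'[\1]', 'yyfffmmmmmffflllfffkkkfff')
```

The backreference `\1` re-matches whatever the first group consumed, character for character.
Each match is replaced using the text its own group 1 captured.

'[y][m][l][k]'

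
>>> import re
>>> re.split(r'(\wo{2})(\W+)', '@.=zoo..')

['@.=', 'zoo', '..', '']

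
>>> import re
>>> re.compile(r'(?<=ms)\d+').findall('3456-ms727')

['727']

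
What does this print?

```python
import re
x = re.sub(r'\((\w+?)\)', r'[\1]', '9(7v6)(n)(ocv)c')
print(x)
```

Matches: at [1:6] → '(7v6)'; at [6:9] → '(n)'; at [9:14] → '(ocv)'.
`\1` in the replacement pulls in group 1's text for each match.

9[7v6][n][ocv]c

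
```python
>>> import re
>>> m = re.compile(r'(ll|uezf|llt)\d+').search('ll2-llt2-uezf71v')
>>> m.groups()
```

Unlike `match`, `search` isn't anchored — it looks for the pattern anywhere in the string.
The match spans [0:3] → 'll2'.
Captured: group 1 = 'll'.

('ll',)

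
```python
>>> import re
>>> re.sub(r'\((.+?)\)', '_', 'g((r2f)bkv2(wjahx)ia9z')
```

'g_bkv2_ia9z'

With the lazy modifier that quantifier settles for the fewest repetitions that let the rest of the pattern succeed (the atoms after it are unaffected and can still be greedy).
Matches: at [1:7] → '((r2f)'; at [11:18] → '(wjahx)'.
Every occurrence is swapped for '_'.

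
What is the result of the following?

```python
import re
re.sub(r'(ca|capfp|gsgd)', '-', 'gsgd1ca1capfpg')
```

'-1-1-pfpg'

Alternation tries branches left to right and keeps the first one that lets the overall match succeed at that position.
Matches: at [0:4] → 'gsgd'; at [5:7] → 'ca'; at [8:10] → 'ca'.
`sub` substitutes '-' at each match site.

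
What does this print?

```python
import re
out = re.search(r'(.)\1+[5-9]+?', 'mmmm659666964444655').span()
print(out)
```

(0, 5)

After group 1 captures some text, `\1` only succeeds where that same text appears again.
The match spans [0:5] → 'mmmm6'.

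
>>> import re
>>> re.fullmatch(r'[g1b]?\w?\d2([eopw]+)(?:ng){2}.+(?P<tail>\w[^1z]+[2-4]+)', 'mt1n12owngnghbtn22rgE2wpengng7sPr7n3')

`re.fullmatch` is like wrapping the pattern in `^…$` (in single-line mode).
Here the string isn't matched end-to-end, so the call returns None.

None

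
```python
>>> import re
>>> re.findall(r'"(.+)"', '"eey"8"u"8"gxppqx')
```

['eey"8"u"8']

One capturing group, so `findall` returns just the captured substring from the one match — 1 in all.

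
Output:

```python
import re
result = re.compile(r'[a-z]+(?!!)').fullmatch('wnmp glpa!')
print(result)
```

None

`re.fullmatch` requires the pattern to consume the entire string.
Here there's no way to consume every character, so the call returns None.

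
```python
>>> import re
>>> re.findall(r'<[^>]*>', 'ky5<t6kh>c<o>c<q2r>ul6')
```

['<t6kh>', '<o>', '<q2r>']

Matches: at [3:9] → '<t6kh>'; at [10:13] → '<o>'; at [14:19] → '<q2r>'.
With no groups in the pattern, `findall` gives back each whole match — 3 here.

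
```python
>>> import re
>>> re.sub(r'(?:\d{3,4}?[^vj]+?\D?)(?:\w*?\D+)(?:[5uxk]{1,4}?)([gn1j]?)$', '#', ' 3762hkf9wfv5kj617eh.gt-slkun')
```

' #'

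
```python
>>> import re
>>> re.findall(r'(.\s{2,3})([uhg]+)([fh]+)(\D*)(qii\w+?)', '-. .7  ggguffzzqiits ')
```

[('7  ', 'gggu', 'ff', 'zz', 'qiit')]

Lazy quantifiers expand one character at a time until the remainder of the pattern can match.
5 groups means the one result is a tuple of 5 captured strings — 1 here.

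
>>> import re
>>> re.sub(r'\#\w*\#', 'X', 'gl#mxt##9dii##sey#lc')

'glXXXlc'

Matches: at [2:7] → '#mxt#'; at [7:13] → '#9dii#'; at [13:18] → '#sey#'.
`sub` substitutes 'X' at each match site.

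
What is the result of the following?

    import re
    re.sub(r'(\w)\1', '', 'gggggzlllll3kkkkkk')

`\1` has to match the exact text group 1 already captured.
Matches: at [0:2] → 'gg'; at [2:4] → 'gg'; at [6:8] → 'll'; at [8:10] → 'll'; at [12:14] → 'kk'; ….
`sub` substitutes '' at each match site.

'gzl3'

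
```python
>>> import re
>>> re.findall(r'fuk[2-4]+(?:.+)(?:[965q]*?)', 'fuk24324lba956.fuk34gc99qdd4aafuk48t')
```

['fuk24324lba956.fuk34gc99qdd4aafuk48t']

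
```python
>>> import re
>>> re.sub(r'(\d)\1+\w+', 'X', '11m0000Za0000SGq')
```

After group 1 captures some text, `\1` only succeeds where that same text appears again.
Matches: at [0:16] → '11m0000Za0000SGq'.
`sub` substitutes 'X' at each match site.

'X'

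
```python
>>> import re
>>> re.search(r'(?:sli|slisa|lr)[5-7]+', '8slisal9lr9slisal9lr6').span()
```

`re.search` tries every starting position until one works.
The match spans [18:21] → 'lr6'.

(18, 21)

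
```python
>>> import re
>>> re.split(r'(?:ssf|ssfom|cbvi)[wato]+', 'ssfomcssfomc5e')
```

['', 'mc', 'mc5e']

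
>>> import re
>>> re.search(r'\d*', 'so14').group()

Pattern: zero or more of a digit.
`re.search` scans for the first position where the pattern succeeds.
The match spans [0:0] → ''.

''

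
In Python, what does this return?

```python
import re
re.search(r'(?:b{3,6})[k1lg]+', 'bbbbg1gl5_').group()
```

Pattern: 3 to 6 of a literal 'b' (non-capturing group); then one or more of one of [k1lg].
The match spans [0:8] → 'bbbbg1gl'.

'bbbbg1gl'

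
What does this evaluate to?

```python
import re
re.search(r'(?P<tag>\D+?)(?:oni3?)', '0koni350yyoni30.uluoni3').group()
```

'koni3'

Pattern: one or more of a non-digit (lazy) (captured as 'tag'); then the literal 'oni', then optionally a literal '3' (non-capturing group).
Unlike `match`, `search` isn't anchored — it looks for the pattern anywhere in the string.
The match spans [1:6] → 'koni3'.
Captured: group 1 = 'k'.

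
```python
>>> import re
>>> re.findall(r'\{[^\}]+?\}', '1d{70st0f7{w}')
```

['{70st0f7{w}']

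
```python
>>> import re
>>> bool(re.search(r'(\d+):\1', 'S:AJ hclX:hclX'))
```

False

`\1` is not a pattern — it's the concrete string captured by group 1, re-applied verbatim.
`re.search` scans for the first position where the pattern succeeds.
Here the pattern never matches, so the call returns None, and `bool(None)` is False.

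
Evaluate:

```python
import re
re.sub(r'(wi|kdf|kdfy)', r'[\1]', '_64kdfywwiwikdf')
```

Alternation tries branches left to right and keeps the first one that lets the overall match succeed at that position.
Matches: at [3:6] → 'kdf'; at [8:10] → 'wi'; at [10:12] → 'wi'; at [12:15] → 'kdf'.
`\1` in the replacement pulls in group 1's text for each match.

'_64[kdf]yw[wi][wi][kdf]'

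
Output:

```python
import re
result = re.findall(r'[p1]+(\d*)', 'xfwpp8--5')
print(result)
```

['8']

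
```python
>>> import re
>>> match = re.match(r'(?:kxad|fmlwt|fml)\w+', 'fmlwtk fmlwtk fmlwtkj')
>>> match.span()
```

(0, 6)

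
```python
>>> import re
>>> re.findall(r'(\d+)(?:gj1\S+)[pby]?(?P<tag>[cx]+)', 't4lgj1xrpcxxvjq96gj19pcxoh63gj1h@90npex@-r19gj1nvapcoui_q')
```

`findall` packs the 2 group values into a tuple for every match.

[('96', 'c')]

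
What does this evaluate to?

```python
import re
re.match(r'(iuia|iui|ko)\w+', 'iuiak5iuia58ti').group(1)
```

'iuia'

The match spans [0:14] → 'iuiak5iuia58ti'.
Captured: group 1 = 'iuia'.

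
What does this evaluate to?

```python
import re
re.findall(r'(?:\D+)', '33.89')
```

Pattern: one or more of a non-digit (non-capturing group).
With no groups in the pattern, `findall` gives back each whole match — 1 here.

['.']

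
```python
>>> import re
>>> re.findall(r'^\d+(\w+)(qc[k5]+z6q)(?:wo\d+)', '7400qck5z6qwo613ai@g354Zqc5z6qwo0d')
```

[('0', 'qck5z6q')]

Pattern: anchored at the start of the string; then one or more of a digit; then one or more of a word character (captured); then the literal 'qc', then one or more of one of [k5], then the literal 'z6q' (captured); then the literal 'wo', then one or more of a digit (non-capturing group).
Scanning left to right: at [0:16] match '7400qck5z6qwo613', groups = ('0', 'qck5z6q').
`findall` packs the 2 group values into a tuple for every match.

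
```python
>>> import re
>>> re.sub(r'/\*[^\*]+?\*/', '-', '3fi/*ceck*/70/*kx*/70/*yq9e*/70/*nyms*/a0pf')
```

'3fi-70-70-70-a0pf'

Every occurrence is swapped for '-'.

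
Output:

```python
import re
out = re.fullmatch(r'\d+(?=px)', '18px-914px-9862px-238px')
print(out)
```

Lookahead/lookbehind check context without consuming it, so the matched span excludes the asserted characters.
`re.fullmatch` is like wrapping the pattern in `^…$` (in single-line mode).
Here the pattern can't cover the whole string, so the call returns None.

None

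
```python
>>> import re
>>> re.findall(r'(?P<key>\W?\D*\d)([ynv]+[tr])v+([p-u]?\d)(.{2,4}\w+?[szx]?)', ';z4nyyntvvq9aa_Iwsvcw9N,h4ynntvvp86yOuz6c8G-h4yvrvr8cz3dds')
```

The `?` after the quantifier makes it lazy — it takes as little as possible before letting the rest of the pattern try.
`findall` packs the 4 group values into a tuple for every match.

[(';z4', 'nyynt', 'q9', 'aa_Iws'), ('N,h4', 'ynnt', 'p8', '6yOuz'), ('G-h4', 'yvr', 'r8', 'cz3dds')]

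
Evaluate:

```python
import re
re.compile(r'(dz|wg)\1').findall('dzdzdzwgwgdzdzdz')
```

['dz', 'wg', 'dz']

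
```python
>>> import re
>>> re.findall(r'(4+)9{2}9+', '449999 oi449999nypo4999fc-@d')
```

One capturing group, so `findall` returns just the captured substring from each match — 3 in all.

['44', '44', '4']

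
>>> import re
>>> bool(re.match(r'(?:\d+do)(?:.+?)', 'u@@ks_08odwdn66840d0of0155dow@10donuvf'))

Pattern: one or more of a digit, then the literal 'do' (non-capturing group); then one or more of any character (lazy) (non-capturing group).
`re.match` won't scan ahead — the pattern has to work from the very first character.
Here the string doesn't start with a match, so the call returns None, and `bool(None)` is False.

False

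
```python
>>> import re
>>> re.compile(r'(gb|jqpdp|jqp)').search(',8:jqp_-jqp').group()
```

'jqp'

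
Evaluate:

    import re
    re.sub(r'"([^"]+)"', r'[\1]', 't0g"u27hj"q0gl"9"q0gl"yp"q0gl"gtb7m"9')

Matches: at [3:10] → '"u27hj"'; at [14:17] → '"9"'; at [21:25] → '"yp"'; at [29:36] → '"gtb7m"'.
`\1` in the replacement pulls in group 1's text for each match.

't0g[u27hj]q0gl[9]q0gl[yp]q0gl[gtb7m]9'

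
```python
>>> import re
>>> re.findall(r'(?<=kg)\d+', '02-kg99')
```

['99']

Lookahead/lookbehind check context without consuming it, so the matched span excludes the asserted characters.
No capturing groups, so `findall` returns the 1 full match string.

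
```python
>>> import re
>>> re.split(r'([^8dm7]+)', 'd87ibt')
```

Because the pattern has a capturing group, `split` also inserts each captured text between the pieces.

['d87', 'ibt', '']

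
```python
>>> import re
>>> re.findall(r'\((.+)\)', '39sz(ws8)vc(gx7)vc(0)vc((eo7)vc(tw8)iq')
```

Walking the string: at [4:36] match '(ws8)vc(gx7)vc(0)vc((eo7)vc(tw8)', group 1 = 'ws8)vc(gx7)vc(0)vc((eo7)vc(tw8'.
With a single group, `findall` returns only what that group captured — 1 item.

['ws8)vc(gx7)vc(0)vc((eo7)vc(tw8']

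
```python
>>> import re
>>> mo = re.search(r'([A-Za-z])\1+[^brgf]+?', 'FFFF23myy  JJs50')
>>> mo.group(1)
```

'F'

The backreference `\1` re-matches whatever the first group consumed, character for character.
Unlike `match`, `search` isn't anchored — it looks for the pattern anywhere in the string.
The match spans [0:5] → 'FFFF2'.
Captured: group 1 = 'F'.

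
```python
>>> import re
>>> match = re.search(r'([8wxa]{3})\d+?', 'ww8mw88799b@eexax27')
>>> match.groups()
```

('w88',)

The match spans [4:8] → 'w887'.
Captured: group 1 = 'w88'.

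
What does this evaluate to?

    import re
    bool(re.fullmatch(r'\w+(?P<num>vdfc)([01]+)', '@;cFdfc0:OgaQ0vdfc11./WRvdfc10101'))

False

This matches one or more of a word character; then the literal 'vd', then the literal 'fc' (captured as 'num'); then one or more of one of [01] (captured).
`re.fullmatch` requires the pattern to consume the entire string.
Here the pattern can't cover the whole string, so the call returns None, and `bool(None)` is False.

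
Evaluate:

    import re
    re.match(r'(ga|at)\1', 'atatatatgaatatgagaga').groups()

('at',)

The backreference `\1` re-matches whatever the first group consumed, character for character.
With `match`, the pattern is implicitly anchored at the beginning.
The match spans [0:4] → 'atat'.
Captured: group 1 = 'at'.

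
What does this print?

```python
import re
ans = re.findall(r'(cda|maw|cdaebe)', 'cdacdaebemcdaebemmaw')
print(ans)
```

The regex engine tests alternatives in the order written; an earlier branch that matches wins even if a later one would match more.
`findall` collects group 1 from each match (4 total).

['cda', 'cda', 'cda', 'maw']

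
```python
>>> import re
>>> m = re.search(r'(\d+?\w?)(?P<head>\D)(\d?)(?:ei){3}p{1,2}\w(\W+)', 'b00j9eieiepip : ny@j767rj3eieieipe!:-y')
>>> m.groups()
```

The pattern matches one or more of a digit (lazy), then optionally a word character (captured); then a non-digit (captured as 'head'); then optionally a digit (captured); then the literal 'ei' repeated 3 times, then 1 to 2 of a literal 'p', then a word character; then one or more of a non-word character (captured).
`re.search` tries every starting position until one works.
The match spans [20:37] → '767rj3eieieipe!:-'.
Captured: group 1 = '767r', group 2 = 'j', group 3 = '3', group 4 = '!:-'.

('767r', 'j', '3', '!:-')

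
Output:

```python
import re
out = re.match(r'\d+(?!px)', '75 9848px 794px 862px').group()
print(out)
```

75

`re.match` only tries the pattern at the start of the string.
The match spans [0:2] → '75'.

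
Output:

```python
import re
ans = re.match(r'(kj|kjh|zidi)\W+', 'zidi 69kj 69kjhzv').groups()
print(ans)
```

('zidi',)

With `match`, the pattern is implicitly anchored at the beginning.
The match spans [0:5] → 'zidi '.
Captured: group 1 = 'zidi'.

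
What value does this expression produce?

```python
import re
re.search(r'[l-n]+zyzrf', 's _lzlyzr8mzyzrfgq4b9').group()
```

'mzyzrf'

Pattern: one or more of a character in [l-n]; then the literal 'zyz', then the literal 'rf'.
The match spans [10:16] → 'mzyzrf'.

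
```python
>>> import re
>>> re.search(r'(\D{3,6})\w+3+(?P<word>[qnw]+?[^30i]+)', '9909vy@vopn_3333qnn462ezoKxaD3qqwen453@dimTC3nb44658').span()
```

This matches 3 to 6 of a non-digit (captured); then one or more of a word character, then one or more of a literal '3'; then one or more of one of [qnw] (lazy), then one or more of any character except [30i] (captured as 'word').
`re.search` scans for the first position where the pattern succeeds.
The match spans [4:37] → 'vy@vopn_3333qnn462ezoKxaD3qqwen45'.
Captured: group 1 = 'vy@vop', group 2 = 'qqwen45'.

(4, 37)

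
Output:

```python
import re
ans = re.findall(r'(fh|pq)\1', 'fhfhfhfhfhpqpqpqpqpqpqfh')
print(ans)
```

['fh', 'fh', 'pq', 'pq', 'pq']

A backreference is literal: `\1` must see the identical characters the first group matched.
Matches: at [0:4] match 'fhfh', group 1 = 'fh'; at [4:8] match 'fhfh', group 1 = 'fh'; at [10:14] match 'pqpq', group 1 = 'pq'; at [14:18] match 'pqpq', group 1 = 'pq'; at [18:22] match 'pqpq', group 1 = 'pq'.
With a single group, `findall` returns only what that group captured — 5 items.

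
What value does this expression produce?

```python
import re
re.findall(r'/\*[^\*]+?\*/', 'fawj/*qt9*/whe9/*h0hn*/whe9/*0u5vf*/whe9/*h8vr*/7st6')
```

['/*qt9*/', '/*h0hn*/', '/*0u5vf*/', '/*h8vr*/']

Walking the string: at [4:11] → '/*qt9*/'; at [15:23] → '/*h0hn*/'; at [27:36] → '/*0u5vf*/'; at [40:48] → '/*h8vr*/'.
Since nothing is captured, `findall` lists the 4 matched substrings directly.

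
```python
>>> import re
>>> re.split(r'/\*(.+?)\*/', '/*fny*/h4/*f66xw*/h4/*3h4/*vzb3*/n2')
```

With the lazy modifier that quantifier settles for the fewest repetitions that let the rest of the pattern succeed (the atoms after it are unaffected and can still be greedy).
Matches to split on: at [0:7] → '/*fny*/'; at [9:18] → '/*f66xw*/'; at [20:33] → '/*3h4/*vzb3*/'.
Because the pattern has a capturing group, `split` also inserts each captured text between the pieces.

['', 'fny', 'h4', 'f66xw', 'h4', '3h4/*vzb3', 'n2']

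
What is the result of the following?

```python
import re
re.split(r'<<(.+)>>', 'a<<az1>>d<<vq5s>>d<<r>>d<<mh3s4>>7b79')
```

['a', 'az1>>d<<vq5s>>d<<r>>d<<mh3s4', '7b79']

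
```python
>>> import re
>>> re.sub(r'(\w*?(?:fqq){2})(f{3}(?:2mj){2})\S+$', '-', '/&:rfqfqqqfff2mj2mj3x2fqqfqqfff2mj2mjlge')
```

'/&:-'

The pattern matches zero or more of a word character (lazy), then the literal 'fqq' repeated 2 times (captured); then exactly 3 of the literal 'f', then the literal '2mj' repeated 2 times (captured); then one or more of a non-whitespace character; then anchored at the end.
Matches: at [3:40] → 'rfqfqqqfff2mj2mj3x2fqqfqqfff2mj2mjlge'.
Each match is replaced by '-'.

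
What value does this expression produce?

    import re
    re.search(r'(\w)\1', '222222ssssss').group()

The backreference `\1` re-matches whatever the first group consumed, character for character.
`search` walks the string left to right and returns the first match it finds.
The match spans [0:2] → '22'.
Captured: group 1 = '2'.

'22'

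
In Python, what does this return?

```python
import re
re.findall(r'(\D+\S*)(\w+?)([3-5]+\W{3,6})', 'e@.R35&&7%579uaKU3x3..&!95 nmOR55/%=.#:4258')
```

This matches one or more of a non-digit, then zero or more of a non-whitespace character (captured); then one or more of a word character (lazy) (captured); then one or more of a character in [3-5], then 3 to 6 of a non-word character (captured).
Scanning left to right: at [0:24] match 'e@.R35&&7%579uaKU3x3..&!', groups = ('e@.R35&&7%579uaKU3', 'x', '3..&!'); at [26:39] match ' nmOR55/%=.#:', groups = (' nmOR', '5', '5/%=.#:').
`findall` packs the 3 group values into a tuple for every match.

[('e@.R35&&7%579uaKU3', 'x', '3..&!'), (' nmOR', '5', '5/%=.#:')]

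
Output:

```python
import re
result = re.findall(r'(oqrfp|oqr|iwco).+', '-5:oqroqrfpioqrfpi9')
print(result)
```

['oqr']

Matches: at [3:19] match 'oqroqrfpioqrfpi9', group 1 = 'oqr'.
`findall` collects group 1 from the one match (1 total).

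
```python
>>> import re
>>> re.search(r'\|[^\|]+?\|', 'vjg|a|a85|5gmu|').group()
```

Unlike `match`, `search` isn't anchored — it looks for the pattern anywhere in the string.
The match spans [3:6] → '|a|'.

'|a|'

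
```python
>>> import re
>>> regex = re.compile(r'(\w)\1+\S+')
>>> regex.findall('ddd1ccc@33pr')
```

['d']

After group 1 captures some text, `\1` only succeeds where that same text appears again.
Walking the string: at [0:12] match 'ddd1ccc@33pr', group 1 = 'd'.
With a single group, `findall` returns only what that group captured — 1 item.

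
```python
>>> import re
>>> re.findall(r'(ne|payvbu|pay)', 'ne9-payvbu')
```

['ne', 'payvbu']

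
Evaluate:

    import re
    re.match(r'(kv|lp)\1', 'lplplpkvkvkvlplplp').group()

`re.match` won't scan ahead — the pattern has to work from the very first character.
The match spans [0:4] → 'lplp'.

'lplp'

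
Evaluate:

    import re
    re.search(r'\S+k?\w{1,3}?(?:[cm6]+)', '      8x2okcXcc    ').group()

The pattern matches one or more of a non-whitespace character; then optionally a literal 'k', then 1 to 3 of a word character (lazy); then one or more of one of [cm6] (non-capturing group).
`re.search` scans for the first position where the pattern succeeds.
The match spans [6:15] → '8x2okcXcc'.

'8x2okcXcc'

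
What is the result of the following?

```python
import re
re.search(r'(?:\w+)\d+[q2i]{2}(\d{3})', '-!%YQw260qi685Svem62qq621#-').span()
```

This matches one or more of a word character (non-capturing group); then one or more of a digit, then exactly 2 of one of [q2i]; then exactly 3 of a digit (captured).
Unlike `match`, `search` isn't anchored — it looks for the pattern anywhere in the string.
The match spans [3:25] → 'YQw260qi685Svem62qq621'.
Captured: group 1 = '621'.

(3, 25)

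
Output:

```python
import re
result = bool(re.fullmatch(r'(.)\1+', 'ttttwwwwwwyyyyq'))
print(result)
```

`\1` is not a pattern — it's the concrete string captured by group 1, re-applied verbatim.
`re.fullmatch` requires the pattern to consume the entire string.
Here there's no way to consume every character, so the call returns None, and `bool(None)` is False.

False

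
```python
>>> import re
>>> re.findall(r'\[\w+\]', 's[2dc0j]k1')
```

Walking the string: at [1:8] → '[2dc0j]'.
With no groups in the pattern, `findall` gives back each whole match — 1 here.

['[2dc0j]']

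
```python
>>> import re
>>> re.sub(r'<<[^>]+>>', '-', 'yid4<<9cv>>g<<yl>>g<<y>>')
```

'yid4-g-g-'

Matches: at [4:11] → '<<9cv>>'; at [12:18] → '<<yl>>'; at [19:24] → '<<y>>'.
`sub` substitutes '-' at each match site.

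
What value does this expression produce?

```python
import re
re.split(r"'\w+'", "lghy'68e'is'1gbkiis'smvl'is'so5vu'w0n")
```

['lghy', 'is', 'smvl', "so5vu'w0n"]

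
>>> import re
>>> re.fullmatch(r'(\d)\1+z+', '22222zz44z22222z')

None

`fullmatch` succeeds only if the pattern covers the string from start to end.
Here the string isn't matched end-to-end, so the call returns None.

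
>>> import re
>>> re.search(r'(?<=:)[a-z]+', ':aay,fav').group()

'aay'

The `(?=…)`/`(?<=…)` assertion just peeks at neighbouring text; it doesn't advance the match position.
Unlike `match`, `search` isn't anchored — it looks for the pattern anywhere in the string.
The match spans [1:4] → 'aay'.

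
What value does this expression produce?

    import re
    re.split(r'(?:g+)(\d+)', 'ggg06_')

['', '06', '_']

This matches one or more of a literal 'g' (non-capturing group); then one or more of a digit (captured).
With a capturing group present, the delimiter's captured portion is kept in the result list.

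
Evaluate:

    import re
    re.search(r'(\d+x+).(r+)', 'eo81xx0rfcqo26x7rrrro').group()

This matches one or more of a digit, then one or more of the literal 'x' (captured); then any character; then one or more of a literal 'r' (captured).
Unlike `match`, `search` isn't anchored — it looks for the pattern anywhere in the string.
The match spans [2:8] → '81xx0r'.
Captured: group 1 = '81xx', group 2 = 'r'.

'81xx0r'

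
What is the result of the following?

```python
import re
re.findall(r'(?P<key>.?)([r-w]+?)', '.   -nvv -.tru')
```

[('n', 'v'), ('', 'v'), ('.', 't'), ('r', 'u')]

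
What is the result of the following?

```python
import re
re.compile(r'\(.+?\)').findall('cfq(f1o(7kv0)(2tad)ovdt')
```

['(f1o(7kv0)', '(2tad)']

Matches: at [3:13] → '(f1o(7kv0)'; at [13:19] → '(2tad)'.
`findall` yields the raw match text (2 of them) because the pattern has no groups.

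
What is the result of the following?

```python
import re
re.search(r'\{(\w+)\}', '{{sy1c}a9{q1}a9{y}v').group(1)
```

The match spans [1:7] → '{sy1c}'.
Captured: group 1 = 'sy1c'.

'sy1c'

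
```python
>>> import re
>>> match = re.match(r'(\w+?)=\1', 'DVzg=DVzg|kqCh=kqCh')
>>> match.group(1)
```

'DVzg'

The match spans [0:9] → 'DVzg=DVzg'.
Captured: group 1 = 'DVzg'.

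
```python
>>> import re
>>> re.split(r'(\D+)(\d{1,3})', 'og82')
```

['', 'og', '82', '']

The pattern matches one or more of a non-digit (captured); then 1 to 3 of a digit (captured).
Matches to split on: at [0:4] → 'og82'.
With a capturing group present, the delimiter's captured portion is kept in the result list.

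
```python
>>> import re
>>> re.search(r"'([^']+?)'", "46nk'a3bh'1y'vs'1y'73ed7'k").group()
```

The match spans [4:10] → "'a3bh'".

"'a3bh'"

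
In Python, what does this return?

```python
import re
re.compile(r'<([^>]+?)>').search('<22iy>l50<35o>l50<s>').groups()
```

('22iy',)

`search` walks the string left to right and returns the first match it finds.
The match spans [0:6] → '<22iy>'.
Captured: group 1 = '22iy'.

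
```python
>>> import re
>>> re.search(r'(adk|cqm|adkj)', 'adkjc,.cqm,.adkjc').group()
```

'adk'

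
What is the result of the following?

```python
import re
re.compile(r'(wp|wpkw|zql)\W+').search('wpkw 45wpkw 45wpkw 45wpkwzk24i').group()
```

'wpkw '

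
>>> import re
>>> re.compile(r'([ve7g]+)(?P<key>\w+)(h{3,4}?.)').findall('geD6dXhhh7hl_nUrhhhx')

`findall` packs the 3 group values into a tuple for every match.

[('ge', 'D6dXhhh7hl_nUr', 'hhhx')]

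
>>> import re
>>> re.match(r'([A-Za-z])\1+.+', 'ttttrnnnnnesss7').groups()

The match spans [0:15] → 'ttttrnnnnnesss7'.
Captured: group 1 = 't'.

('t',)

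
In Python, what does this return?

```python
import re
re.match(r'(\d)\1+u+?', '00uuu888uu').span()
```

After group 1 captures some text, `\1` only succeeds where that same text appears again.
`match` is anchored at position 0; if the pattern doesn't fit there, it returns None.
The match spans [0:3] → '00u'.
Captured: group 1 = '0'.

(0, 3)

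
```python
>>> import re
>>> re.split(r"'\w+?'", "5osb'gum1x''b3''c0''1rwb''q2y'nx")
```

Matches to split on: at [4:11] → "'gum1x'"; at [11:15] → "'b3'"; at [15:19] → "'c0'"; at [19:25] → "'1rwb'"; at [25:30] → "'q2y'".
Each match becomes a cut point; 6 segments remain.

['5osb', '', '', '', '', 'nx']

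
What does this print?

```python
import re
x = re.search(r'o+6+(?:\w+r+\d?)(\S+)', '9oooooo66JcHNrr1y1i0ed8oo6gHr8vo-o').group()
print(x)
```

oooooo66JcHNrr1y1i0ed8oo6gHr8vo-o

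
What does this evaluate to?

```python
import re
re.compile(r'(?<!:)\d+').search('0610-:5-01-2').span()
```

The negative lookahead/lookbehind blocks any match where the forbidden context is present.
`re.search` tries every starting position until one works.
The match spans [0:4] → '0610'.

(0, 4)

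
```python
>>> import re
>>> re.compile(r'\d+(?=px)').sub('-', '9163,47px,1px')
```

Because the assertion is zero-width, the text it checks is not consumed and won't appear in the result.
Matches: at [5:7] → '47'; at [10:11] → '1'.
Every occurrence is swapped for '-'.

'9163,-px,-px'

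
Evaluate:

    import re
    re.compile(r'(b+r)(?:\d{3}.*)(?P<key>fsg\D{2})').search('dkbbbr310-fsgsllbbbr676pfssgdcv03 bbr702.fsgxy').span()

Pattern: one or more of the literal 'b', then a literal 'r' (captured); then exactly 3 of a digit, then zero or more of any character (non-capturing group); then the literal 'fsg', then exactly 2 of a non-digit (captured as 'key').
The match spans [2:46] → 'bbbr310-fsgsllbbbr676pfssgdcv03 bbr702.fsgxy'.

(2, 46)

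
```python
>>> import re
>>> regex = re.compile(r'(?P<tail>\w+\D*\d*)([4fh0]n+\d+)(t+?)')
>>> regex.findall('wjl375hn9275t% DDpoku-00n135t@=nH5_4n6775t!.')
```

[('wjl375hn9275t% DDpoku-0', '0n135', 't'), ('nH5_', '4n6775', 't')]

`findall` packs the 3 group values into a tuple for every match.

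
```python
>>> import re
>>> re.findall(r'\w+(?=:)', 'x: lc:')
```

['x', 'lc']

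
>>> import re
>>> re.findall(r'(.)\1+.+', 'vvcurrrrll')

['v']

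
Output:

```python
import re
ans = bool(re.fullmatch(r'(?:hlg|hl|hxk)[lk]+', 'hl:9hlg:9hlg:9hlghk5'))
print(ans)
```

False

`re.fullmatch` is like wrapping the pattern in `^…$` (in single-line mode).
Here the pattern can't cover the whole string, so the call returns None, and `bool(None)` is False.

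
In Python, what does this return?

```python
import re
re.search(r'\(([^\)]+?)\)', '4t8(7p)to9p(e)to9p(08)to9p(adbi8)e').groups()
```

`re.search` tries every starting position until one works.
The match spans [3:7] → '(7p)'.
Captured: group 1 = '7p'.

('7p',)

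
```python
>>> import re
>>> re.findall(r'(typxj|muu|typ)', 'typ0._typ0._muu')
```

['typ', 'typ', 'muu']

One capturing group, so `findall` returns just the captured substring from each match — 3 in all.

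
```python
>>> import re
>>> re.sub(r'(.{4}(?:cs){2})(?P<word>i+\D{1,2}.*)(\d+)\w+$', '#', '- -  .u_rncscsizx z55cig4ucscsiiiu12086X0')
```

Pattern: exactly 4 of any character, then the literal 'cs' repeated 2 times (captured); then one or more of a literal 'i', then 1 to 2 of a non-digit, then zero or more of any character (captured as 'word'); then one or more of a digit (captured); then one or more of a word character; then anchored at the end.
Matches: at [6:41] → 'u_rncscsizx z55cig4ucscsiiiu12086X0'.
`sub` substitutes '#' at each match site.

'- -  .#'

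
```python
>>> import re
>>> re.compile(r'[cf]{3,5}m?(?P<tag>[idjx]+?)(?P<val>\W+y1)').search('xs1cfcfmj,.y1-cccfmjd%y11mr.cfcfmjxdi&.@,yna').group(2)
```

The match spans [3:13] → 'cfcfmj,.y1'.
Captured: group 1 = 'j', group 2 = ',.y1'.

',.y1'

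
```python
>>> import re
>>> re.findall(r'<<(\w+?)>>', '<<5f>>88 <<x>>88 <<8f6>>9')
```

Scanning left to right: at [0:6] match '<<5f>>', group 1 = '5f'; at [9:14] match '<<x>>', group 1 = 'x'; at [17:24] match '<<8f6>>', group 1 = '8f6'.
With a single group, `findall` returns only what that group captured — 3 items.

['5f', 'x', '8f6']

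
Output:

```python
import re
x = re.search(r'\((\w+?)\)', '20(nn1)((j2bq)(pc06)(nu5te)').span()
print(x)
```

(2, 7)

The match spans [2:7] → '(nn1)'.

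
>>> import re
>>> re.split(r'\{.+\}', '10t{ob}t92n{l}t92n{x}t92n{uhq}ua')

The string is cut at each match, leaving 2 pieces.

['10t', 'ua']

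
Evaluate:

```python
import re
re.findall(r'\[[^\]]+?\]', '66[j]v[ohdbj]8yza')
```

['[j]', '[ohdbj]']

Scanning left to right: at [2:5] → '[j]'; at [6:13] → '[ohdbj]'.
With no groups in the pattern, `findall` gives back each whole match — 2 here.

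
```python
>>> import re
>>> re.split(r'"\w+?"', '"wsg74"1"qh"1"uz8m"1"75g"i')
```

['', '1', '1', '1', 'i']

Matches to split on: at [0:7] → '"wsg74"'; at [8:12] → '"qh"'; at [13:19] → '"uz8m"'; at [20:25] → '"75g"'.
`split` removes every match and returns the 5 fragments in between.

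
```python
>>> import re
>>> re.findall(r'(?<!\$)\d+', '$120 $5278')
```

The negative lookahead/lookbehind blocks any match where the forbidden context is present.
With no groups in the pattern, `findall` gives back each whole match — 2 here.

['20', '278']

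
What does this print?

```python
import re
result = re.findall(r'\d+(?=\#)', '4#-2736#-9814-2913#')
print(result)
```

['4', '2736', '2913']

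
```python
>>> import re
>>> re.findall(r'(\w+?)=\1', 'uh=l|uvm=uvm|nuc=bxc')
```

['uvm']

`\1` has to match the exact text group 1 already captured.
Matches: at [5:12] match 'uvm=uvm', group 1 = 'uvm'.
With a single group, `findall` returns only what that group captured — 1 item.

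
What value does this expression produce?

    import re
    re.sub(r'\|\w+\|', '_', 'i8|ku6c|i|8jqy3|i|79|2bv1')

'i8_i_i_2bv1'

Every occurrence is swapped for '_'.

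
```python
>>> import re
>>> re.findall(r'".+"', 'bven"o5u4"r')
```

['"o5u4"']

Matches: at [4:10] → '"o5u4"'.
Since nothing is captured, `findall` lists the 1 matched substring directly.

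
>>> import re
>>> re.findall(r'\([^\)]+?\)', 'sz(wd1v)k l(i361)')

['(wd1v)', '(i361)']

Scanning left to right: at [2:8] → '(wd1v)'; at [11:17] → '(i361)'.
`findall` yields the raw match text (2 of them) because the pattern has no groups.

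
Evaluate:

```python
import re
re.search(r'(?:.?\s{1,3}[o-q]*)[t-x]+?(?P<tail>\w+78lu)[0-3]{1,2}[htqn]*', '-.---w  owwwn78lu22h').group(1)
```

The pattern matches optionally any character, then 1 to 3 of whitespace, then zero or more of a character in [o-q] (non-capturing group); then one or more of a character in [t-x] (lazy); then one or more of a word character, then the literal '78', then the literal 'lu' (captured as 'tail'); then 1 to 2 of a character in [0-3], then zero or more of one of [htqn].
A non-greedy quantifier consumes as few characters as it can — just enough that the remainder of the pattern still matches from where it stops; whatever follows it matches normally.
`re.search` scans for the first position where the pattern succeeds.
The match spans [5:20] → 'w  owwwn78lu22h'.
Captured: group 1 = 'wwn78lu'.

'wwn78lu'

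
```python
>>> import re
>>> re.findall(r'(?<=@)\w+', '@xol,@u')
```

['xol', 'u']

Because the assertion is zero-width, the text it checks is not consumed and won't appear in the result.
Scanning left to right: at [1:4] → 'xol'; at [6:7] → 'u'.
No capturing groups, so `findall` returns the 2 full match strings.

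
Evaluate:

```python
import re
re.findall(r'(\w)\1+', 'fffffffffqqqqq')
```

['f', 'q']

The backreference `\1` re-matches whatever the first group consumed, character for character.
With a single group, `findall` returns only what that group captured — 2 items.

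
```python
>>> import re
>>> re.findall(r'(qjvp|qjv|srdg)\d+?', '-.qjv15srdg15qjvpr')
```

['qjv', 'srdg']

Walking the string: at [2:6] match 'qjv1', group 1 = 'qjv'; at [7:12] match 'srdg1', group 1 = 'srdg'.
`findall` collects group 1 from each match (2 total).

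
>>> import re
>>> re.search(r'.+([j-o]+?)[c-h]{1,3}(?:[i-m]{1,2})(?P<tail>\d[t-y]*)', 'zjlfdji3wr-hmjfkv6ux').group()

Pattern: one or more of any character; then one or more of a character in [j-o] (lazy) (captured); then 1 to 3 of a character in [c-h]; then 1 to 2 of a character in [i-m] (non-capturing group); then a digit, then zero or more of a character in [t-y] (captured as 'tail').
`re.search` scans for the first position where the pattern succeeds.
The match spans [0:9] → 'zjlfdji3w'.
Captured: group 1 = 'l', group 2 = '3w'.

'zjlfdji3w'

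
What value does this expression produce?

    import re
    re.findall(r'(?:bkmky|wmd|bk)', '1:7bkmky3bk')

The regex engine tests alternatives in the order written; an earlier branch that matches wins even if a later one would match more.
No capturing groups, so `findall` returns the 2 full match strings.

['bkmky', 'bk']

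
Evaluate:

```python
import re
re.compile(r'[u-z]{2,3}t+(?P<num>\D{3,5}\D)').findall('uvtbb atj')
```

['bb atj']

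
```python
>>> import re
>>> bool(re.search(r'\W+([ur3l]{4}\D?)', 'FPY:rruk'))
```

False

Pattern: one or more of a non-word character; then exactly 4 of one of [ur3l], then optionally a non-digit (captured).
`search` walks the string left to right and returns the first match it finds.
Here the pattern never matches, so the call returns None, and `bool(None)` is False.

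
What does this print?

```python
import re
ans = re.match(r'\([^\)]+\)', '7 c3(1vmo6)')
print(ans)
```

None

`re.match` only tries the pattern at the start of the string.
Here the pattern fails at index 0, so the call returns None.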